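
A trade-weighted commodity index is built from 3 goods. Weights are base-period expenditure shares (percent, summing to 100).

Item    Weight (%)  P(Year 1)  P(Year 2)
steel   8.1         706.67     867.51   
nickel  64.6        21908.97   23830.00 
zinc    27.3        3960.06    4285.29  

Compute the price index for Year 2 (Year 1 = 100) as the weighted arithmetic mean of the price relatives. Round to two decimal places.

steel: 8.1 × (867.51/706.67) = 8.1 × 1.227603 = 9.9436
nickel: 64.6 × (23830.00/21908.97) = 64.6 × 1.087682 = 70.2643
zinc: 27.3 × (4285.29/3960.06) = 27.3 × 1.082128 = 29.5421
Index = Σ wᵢ·(p₁ᵢ/p₀ᵢ) = 9.9436 + 70.2643 + 29.5421 = 109.7499

109.75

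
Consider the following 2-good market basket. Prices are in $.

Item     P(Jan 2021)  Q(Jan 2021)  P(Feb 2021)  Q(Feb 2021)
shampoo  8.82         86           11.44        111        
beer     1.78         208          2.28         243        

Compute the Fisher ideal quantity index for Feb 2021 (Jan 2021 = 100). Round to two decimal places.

125.07

Laspeyres component (base-period weights):
ΣP(Jan 2021)Q(Feb 2021) = 8.82×111 + 1.78×243 = 979.02 + 432.54 = 1411.56
ΣP(Jan 2021)Q(Jan 2021) = 8.82×86 + 1.78×208 = 758.52 + 370.24 = 1128.76
L = 1411.56 / 1128.76 × 100 = 125.0540
Paasche component (current-period weights):
ΣP(Feb 2021)Q(Feb 2021) = 11.44×111 + 2.28×243 = 1269.84 + 554.04 = 1823.88
ΣP(Feb 2021)Q(Jan 2021) = 11.44×86 + 2.28×208 = 983.84 + 474.24 = 1458.08
P = 1823.88 / 1458.08 × 100 = 125.0878
Fisher = √(L × P) = √(125.0540 × 125.0878) = 125.0709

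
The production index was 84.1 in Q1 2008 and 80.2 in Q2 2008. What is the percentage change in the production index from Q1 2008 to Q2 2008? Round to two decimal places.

-4.64%

Change = (80.2 − 84.1) / 84.1 × 100
       = -3.9 / 84.1 × 100 = -4.6373%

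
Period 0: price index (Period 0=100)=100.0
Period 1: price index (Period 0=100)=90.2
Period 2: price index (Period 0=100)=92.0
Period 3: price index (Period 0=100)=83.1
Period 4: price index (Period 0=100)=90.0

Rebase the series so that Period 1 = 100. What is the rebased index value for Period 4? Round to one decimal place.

Rebased(Period 4) = 90.0 / 90.2 × 100 = 99.7783

99.8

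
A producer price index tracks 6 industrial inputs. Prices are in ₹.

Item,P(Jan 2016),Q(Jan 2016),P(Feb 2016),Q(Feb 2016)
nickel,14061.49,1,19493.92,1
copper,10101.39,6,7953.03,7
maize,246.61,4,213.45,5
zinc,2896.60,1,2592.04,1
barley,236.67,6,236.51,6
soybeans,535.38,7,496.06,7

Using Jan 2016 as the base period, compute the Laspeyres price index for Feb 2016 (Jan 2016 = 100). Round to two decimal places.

90.24

Laspeyres price index uses base-period quantities as weights.
ΣP(Feb 2016)·Q(Jan 2016) = 19493.92×1 + 7953.03×6 + 213.45×4 + 2592.04×1 + 236.51×6 + 496.06×7 = 19493.92 + 47718.18 + 853.8 + 2592.04 + 1419.06 + 3472.42 = 75549.42
ΣP(Jan 2016)·Q(Jan 2016) = 14061.49×1 + 10101.39×6 + 246.61×4 + 2896.60×1 + 236.67×6 + 535.38×7 = 14061.49 + 60608.34 + 986.44 + 2896.6 + 1420.02 + 3747.66 = 83720.55
Index = 75549.42 / 83720.55 × 100 = 90.2400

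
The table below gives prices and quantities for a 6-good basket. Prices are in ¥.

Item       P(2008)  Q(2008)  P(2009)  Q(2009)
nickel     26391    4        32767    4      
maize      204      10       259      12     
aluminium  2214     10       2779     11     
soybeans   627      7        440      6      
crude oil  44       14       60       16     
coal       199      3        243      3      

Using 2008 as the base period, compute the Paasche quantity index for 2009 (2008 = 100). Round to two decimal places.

Paasche quantity index uses current-period prices as weights.
ΣP(2009)·Q(2009) = 32767×4 + 259×12 + 2779×11 + 440×6 + 60×16 + 243×3 = 131068 + 3108 + 30569 + 2640 + 960 + 729 = 169074
ΣP(2009)·Q(2008) = 32767×4 + 259×10 + 2779×10 + 440×7 + 60×14 + 243×3 = 131068 + 2590 + 27790 + 3080 + 840 + 729 = 166097
Index = 169074 / 166097 × 100 = 101.7923

101.79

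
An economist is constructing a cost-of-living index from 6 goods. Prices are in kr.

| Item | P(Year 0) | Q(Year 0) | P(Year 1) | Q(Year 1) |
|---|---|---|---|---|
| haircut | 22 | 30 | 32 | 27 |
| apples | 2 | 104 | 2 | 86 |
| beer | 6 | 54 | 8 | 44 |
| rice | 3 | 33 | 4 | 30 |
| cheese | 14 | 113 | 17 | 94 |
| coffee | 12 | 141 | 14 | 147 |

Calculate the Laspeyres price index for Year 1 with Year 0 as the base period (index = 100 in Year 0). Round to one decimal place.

Laspeyres price index uses base-period quantities as weights.
ΣP(Year 1)·Q(Year 0) = 32×30 + 2×104 + 8×54 + 4×33 + 17×113 + 14×141 = 960 + 208 + 432 + 132 + 1921 + 1974 = 5627
ΣP(Year 0)·Q(Year 0) = 22×30 + 2×104 + 6×54 + 3×33 + 14×113 + 12×141 = 660 + 208 + 324 + 99 + 1582 + 1692 = 4565
Index = 5627 / 4565 × 100 = 123.2640

123.3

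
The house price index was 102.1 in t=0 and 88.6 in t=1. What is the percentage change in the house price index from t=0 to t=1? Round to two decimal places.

-13.22%

Change = (88.6 − 102.1) / 102.1 × 100
       = -13.5 / 102.1 × 100 = -13.2223%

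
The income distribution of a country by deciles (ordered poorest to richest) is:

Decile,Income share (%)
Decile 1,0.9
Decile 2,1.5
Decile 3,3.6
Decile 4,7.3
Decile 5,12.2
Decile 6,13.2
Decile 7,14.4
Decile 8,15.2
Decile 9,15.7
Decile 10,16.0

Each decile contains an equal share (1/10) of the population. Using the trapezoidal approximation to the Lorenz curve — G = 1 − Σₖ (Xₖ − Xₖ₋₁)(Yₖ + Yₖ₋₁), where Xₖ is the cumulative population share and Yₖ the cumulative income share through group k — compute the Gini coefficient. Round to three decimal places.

0.316

Cumulative income shares Yₖ: 0.0090, 0.0240, 0.0600, 0.1330, 0.2550, 0.3870, 0.5310, 0.6830, 0.8400, 1.0000
Σ (Xₖ−Xₖ₋₁)(Yₖ+Yₖ₋₁) = (1/10)(0.0090+0.0000) + (1/10)(0.0240+0.0090) + (1/10)(0.0600+0.0240) + (1/10)(0.1330+0.0600) + (1/10)(0.2550+0.1330) + (1/10)(0.3870+0.2550) + (1/10)(0.5310+0.3870) + (1/10)(0.6830+0.5310) + (1/10)(0.8400+0.6830) + (1/10)(1.0000+0.8400)
  = 0.0009 + 0.0033 + 0.0084 + 0.0193 + 0.0388 + 0.0642 + 0.0918 + 0.1214 + 0.1523 + 0.1840 = 0.6844
G = 1 − 0.6844 = 0.3156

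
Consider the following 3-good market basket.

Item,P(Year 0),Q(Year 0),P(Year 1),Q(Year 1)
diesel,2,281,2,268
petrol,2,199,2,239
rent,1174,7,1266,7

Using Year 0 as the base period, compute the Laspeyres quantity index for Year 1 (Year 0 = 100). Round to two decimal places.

100.59

Laspeyres quantity index uses base-period prices as weights.
ΣP(Year 0)·Q(Year 1) = 2×268 + 2×239 + 1174×7 = 536 + 478 + 8218 = 9232
ΣP(Year 0)·Q(Year 0) = 2×281 + 2×199 + 1174×7 = 562 + 398 + 8218 = 9178
Index = 9232 / 9178 × 100 = 100.5884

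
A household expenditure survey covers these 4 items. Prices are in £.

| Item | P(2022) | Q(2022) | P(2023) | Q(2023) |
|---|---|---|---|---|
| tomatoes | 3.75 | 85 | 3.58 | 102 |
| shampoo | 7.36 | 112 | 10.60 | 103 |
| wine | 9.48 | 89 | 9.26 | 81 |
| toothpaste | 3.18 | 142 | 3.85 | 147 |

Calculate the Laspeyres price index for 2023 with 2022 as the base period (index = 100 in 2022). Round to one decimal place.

Laspeyres price index uses base-period quantities as weights.
ΣP(2023)·Q(2022) = 3.58×85 + 10.60×112 + 9.26×89 + 3.85×142 = 304.3 + 1187.2 + 824.14 + 546.7 = 2862.34
ΣP(2022)·Q(2022) = 3.75×85 + 7.36×112 + 9.48×89 + 3.18×142 = 318.75 + 824.32 + 843.72 + 451.56 = 2438.35
Index = 2862.34 / 2438.35 × 100 = 117.3884

117.4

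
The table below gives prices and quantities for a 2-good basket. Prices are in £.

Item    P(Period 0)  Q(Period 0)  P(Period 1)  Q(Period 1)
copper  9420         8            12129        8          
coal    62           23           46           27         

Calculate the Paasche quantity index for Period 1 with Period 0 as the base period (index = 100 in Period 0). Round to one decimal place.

Paasche quantity index uses current-period prices as weights.
ΣP(Period 1)·Q(Period 1) = 12129×8 + 46×27 = 97032 + 1242 = 98274
ΣP(Period 1)·Q(Period 0) = 12129×8 + 46×23 = 97032 + 1058 = 98090
Index = 98274 / 98090 × 100 = 100.1876

100.2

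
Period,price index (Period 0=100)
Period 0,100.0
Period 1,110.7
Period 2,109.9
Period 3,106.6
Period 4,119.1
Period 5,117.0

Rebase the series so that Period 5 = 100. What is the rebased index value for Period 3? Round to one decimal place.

91.1

Rebased(Period 3) = 106.6 / 117.0 × 100 = 91.1111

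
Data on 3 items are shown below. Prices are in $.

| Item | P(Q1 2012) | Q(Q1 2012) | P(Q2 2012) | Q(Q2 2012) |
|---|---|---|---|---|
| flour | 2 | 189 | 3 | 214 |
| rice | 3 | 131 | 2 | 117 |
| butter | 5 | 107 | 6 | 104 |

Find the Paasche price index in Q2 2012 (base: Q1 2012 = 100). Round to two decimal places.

Paasche price index uses current-period quantities as weights.
ΣP(Q2 2012)·Q(Q2 2012) = 3×214 + 2×117 + 6×104 = 642 + 234 + 624 = 1500
ΣP(Q1 2012)·Q(Q2 2012) = 2×214 + 3×117 + 5×104 = 428 + 351 + 520 = 1299
Index = 1500 / 1299 × 100 = 115.4734

115.47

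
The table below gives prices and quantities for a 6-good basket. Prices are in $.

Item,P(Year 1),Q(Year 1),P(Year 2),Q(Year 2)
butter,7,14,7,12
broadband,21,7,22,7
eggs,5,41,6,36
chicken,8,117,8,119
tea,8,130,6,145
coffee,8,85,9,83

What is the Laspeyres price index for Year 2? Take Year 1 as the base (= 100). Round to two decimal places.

Laspeyres price index uses base-period quantities as weights.
ΣP(Year 2)·Q(Year 1) = 7×14 + 22×7 + 6×41 + 8×117 + 6×130 + 9×85 = 98 + 154 + 246 + 936 + 780 + 765 = 2979
ΣP(Year 1)·Q(Year 1) = 7×14 + 21×7 + 5×41 + 8×117 + 8×130 + 8×85 = 98 + 147 + 205 + 936 + 1040 + 680 = 3106
Index = 2979 / 3106 × 100 = 95.9111

95.91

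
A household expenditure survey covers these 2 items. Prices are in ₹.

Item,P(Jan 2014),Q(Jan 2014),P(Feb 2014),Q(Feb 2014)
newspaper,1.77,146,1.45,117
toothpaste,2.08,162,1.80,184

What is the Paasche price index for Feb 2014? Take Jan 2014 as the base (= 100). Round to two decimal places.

Paasche price index uses current-period quantities as weights.
ΣP(Feb 2014)·Q(Feb 2014) = 1.45×117 + 1.80×184 = 169.65 + 331.2 = 500.85
ΣP(Jan 2014)·Q(Feb 2014) = 1.77×117 + 2.08×184 = 207.09 + 382.72 = 589.81
Index = 500.85 / 589.81 × 100 = 84.9172

84.92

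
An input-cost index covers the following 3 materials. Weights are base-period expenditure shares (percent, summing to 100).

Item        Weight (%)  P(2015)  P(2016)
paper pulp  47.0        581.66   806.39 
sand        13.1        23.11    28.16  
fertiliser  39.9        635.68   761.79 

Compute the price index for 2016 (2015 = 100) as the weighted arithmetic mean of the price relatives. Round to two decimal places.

paper pulp: 47.0 × (806.39/581.66) = 47.0 × 1.386360 = 65.1589
sand: 13.1 × (28.16/23.11) = 13.1 × 1.218520 = 15.9626
fertiliser: 39.9 × (761.79/635.68) = 39.9 × 1.198386 = 47.8156
Index = Σ wᵢ·(p₁ᵢ/p₀ᵢ) = 65.1589 + 15.9626 + 47.8156 = 128.9371

128.94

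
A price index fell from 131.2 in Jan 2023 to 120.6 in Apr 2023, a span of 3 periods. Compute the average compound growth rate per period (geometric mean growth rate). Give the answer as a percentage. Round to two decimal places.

-2.77%

Growth factor = (120.6/131.2)^(1/3) = (0.919207)^(1/3) = 0.972309
Growth rate = 0.972309 − 1 = -0.027691 = -2.7691%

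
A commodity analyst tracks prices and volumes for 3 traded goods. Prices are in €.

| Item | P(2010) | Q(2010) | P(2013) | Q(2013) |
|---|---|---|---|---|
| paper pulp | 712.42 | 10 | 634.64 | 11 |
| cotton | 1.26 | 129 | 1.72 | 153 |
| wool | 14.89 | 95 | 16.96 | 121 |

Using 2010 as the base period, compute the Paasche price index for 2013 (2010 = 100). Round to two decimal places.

94.56

Paasche price index uses current-period quantities as weights.
ΣP(2013)·Q(2013) = 634.64×11 + 1.72×153 + 16.96×121 = 6981.04 + 263.16 + 2052.16 = 9296.36
ΣP(2010)·Q(2013) = 712.42×11 + 1.26×153 + 14.89×121 = 7836.62 + 192.78 + 1801.69 = 9831.09
Index = 9296.36 / 9831.09 × 100 = 94.5608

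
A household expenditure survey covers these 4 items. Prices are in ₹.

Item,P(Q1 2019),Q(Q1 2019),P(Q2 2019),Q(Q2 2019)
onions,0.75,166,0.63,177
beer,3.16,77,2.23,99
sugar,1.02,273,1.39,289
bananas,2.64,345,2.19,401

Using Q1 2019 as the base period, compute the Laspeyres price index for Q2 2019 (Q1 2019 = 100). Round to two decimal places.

Laspeyres price index uses base-period quantities as weights.
ΣP(Q2 2019)·Q(Q1 2019) = 0.63×166 + 2.23×77 + 1.39×273 + 2.19×345 = 104.58 + 171.71 + 379.47 + 755.55 = 1411.31
ΣP(Q1 2019)·Q(Q1 2019) = 0.75×166 + 3.16×77 + 1.02×273 + 2.64×345 = 124.5 + 243.32 + 278.46 + 910.8 = 1557.08
Index = 1411.31 / 1557.08 × 100 = 90.6382

90.64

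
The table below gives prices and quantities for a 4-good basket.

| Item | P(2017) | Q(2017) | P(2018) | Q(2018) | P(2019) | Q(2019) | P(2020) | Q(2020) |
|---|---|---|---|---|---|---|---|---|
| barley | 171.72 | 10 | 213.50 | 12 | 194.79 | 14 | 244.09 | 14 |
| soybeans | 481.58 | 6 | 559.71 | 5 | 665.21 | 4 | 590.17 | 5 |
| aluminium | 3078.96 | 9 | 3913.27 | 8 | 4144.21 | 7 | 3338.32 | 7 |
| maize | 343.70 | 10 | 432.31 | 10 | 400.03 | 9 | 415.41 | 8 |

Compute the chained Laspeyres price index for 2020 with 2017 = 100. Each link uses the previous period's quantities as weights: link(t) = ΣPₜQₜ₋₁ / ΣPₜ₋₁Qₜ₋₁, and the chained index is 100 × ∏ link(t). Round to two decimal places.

Link 2017→2018:
ΣP(2018)Q(2017) = 213.50×10 + 559.71×6 + 3913.27×9 + 432.31×10 = 2135 + 3358.26 + 35219.43 + 4323.1 = 45035.79
ΣP(2017)Q(2017) = 171.72×10 + 481.58×6 + 3078.96×9 + 343.70×10 = 1717.2 + 2889.48 + 27710.64 + 3437 = 35754.32
link = 45035.79/35754.32 = 1.259590
Link 2018→2019:
ΣP(2019)Q(2018) = 194.79×12 + 665.21×5 + 4144.21×8 + 400.03×10 = 2337.48 + 3326.05 + 33153.68 + 4000.3 = 42817.51
ΣP(2018)Q(2018) = 213.50×12 + 559.71×5 + 3913.27×8 + 432.31×10 = 2562 + 2798.55 + 31306.16 + 4323.1 = 40989.81
link = 42817.51/40989.81 = 1.044589
Link 2019→2020:
ΣP(2020)Q(2019) = 244.09×14 + 590.17×4 + 3338.32×7 + 415.41×9 = 3417.26 + 2360.68 + 23368.24 + 3738.69 = 32884.87
ΣP(2019)Q(2019) = 194.79×14 + 665.21×4 + 4144.21×7 + 400.03×9 = 2727.06 + 2660.84 + 29009.47 + 3600.27 = 37997.64
link = 32884.87/37997.64 = 0.865445
Chained index = 100 × 1.259590 × 1.044589 × 0.865445 = 113.8713

113.87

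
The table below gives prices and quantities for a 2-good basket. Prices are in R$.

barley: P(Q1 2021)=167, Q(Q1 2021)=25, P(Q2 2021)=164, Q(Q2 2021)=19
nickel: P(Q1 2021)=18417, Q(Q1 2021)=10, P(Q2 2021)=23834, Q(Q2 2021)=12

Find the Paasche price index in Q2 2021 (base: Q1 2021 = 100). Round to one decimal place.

Paasche price index uses current-period quantities as weights.
ΣP(Q2 2021)·Q(Q2 2021) = 164×19 + 23834×12 = 3116 + 286008 = 289124
ΣP(Q1 2021)·Q(Q2 2021) = 167×19 + 18417×12 = 3173 + 221004 = 224177
Index = 289124 / 224177 × 100 = 128.9713

129.0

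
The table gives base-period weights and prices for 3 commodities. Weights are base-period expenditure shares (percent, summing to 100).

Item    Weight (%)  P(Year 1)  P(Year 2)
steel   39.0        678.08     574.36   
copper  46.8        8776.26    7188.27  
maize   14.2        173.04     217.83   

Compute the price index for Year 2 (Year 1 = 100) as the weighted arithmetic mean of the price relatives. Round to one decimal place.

steel: 39.0 × (574.36/678.08) = 39.0 × 0.847039 = 33.0345
copper: 46.8 × (7188.27/8776.26) = 46.8 × 0.819058 = 38.3319
maize: 14.2 × (217.83/173.04) = 14.2 × 1.258842 = 17.8756
Index = Σ wᵢ·(p₁ᵢ/p₀ᵢ) = 33.0345 + 38.3319 + 17.8756 = 89.2420

89.2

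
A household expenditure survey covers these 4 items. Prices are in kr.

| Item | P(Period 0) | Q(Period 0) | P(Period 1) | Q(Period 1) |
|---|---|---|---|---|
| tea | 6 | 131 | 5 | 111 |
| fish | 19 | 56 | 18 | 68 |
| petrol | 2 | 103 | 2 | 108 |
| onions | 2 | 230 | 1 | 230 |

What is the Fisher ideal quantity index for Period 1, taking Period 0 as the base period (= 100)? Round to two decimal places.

105.34

Laspeyres component (base-period weights):
ΣP(Period 0)Q(Period 1) = 6×111 + 19×68 + 2×108 + 2×230 = 666 + 1292 + 216 + 460 = 2634
ΣP(Period 0)Q(Period 0) = 6×131 + 19×56 + 2×103 + 2×230 = 786 + 1064 + 206 + 460 = 2516
L = 2634 / 2516 × 100 = 104.6900
Paasche component (current-period weights):
ΣP(Period 1)Q(Period 1) = 5×111 + 18×68 + 2×108 + 1×230 = 555 + 1224 + 216 + 230 = 2225
ΣP(Period 1)Q(Period 0) = 5×131 + 18×56 + 2×103 + 1×230 = 655 + 1008 + 206 + 230 = 2099
P = 2225 / 2099 × 100 = 106.0029
Fisher = √(L × P) = √(104.6900 × 106.0029) = 105.3444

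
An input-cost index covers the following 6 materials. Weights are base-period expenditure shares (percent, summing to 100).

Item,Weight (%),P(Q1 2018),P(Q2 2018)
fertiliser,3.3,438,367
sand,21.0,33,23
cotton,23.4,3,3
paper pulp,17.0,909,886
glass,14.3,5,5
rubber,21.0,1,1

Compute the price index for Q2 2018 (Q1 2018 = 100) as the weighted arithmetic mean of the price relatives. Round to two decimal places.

92.67

fertiliser: 3.3 × (367/438) = 3.3 × 0.837900 = 2.7651
sand: 21.0 × (23/33) = 21.0 × 0.696970 = 14.6364
cotton: 23.4 × (3/3) = 23.4 × 1.000000 = 23.4000
paper pulp: 17.0 × (886/909) = 17.0 × 0.974697 = 16.5699
glass: 14.3 × (5/5) = 14.3 × 1.000000 = 14.3000
rubber: 21.0 × (1/1) = 21.0 × 1.000000 = 21.0000
Index = Σ wᵢ·(p₁ᵢ/p₀ᵢ) = 2.7651 + 14.6364 + 23.4000 + 16.5699 + 14.3000 + 21.0000 = 92.6713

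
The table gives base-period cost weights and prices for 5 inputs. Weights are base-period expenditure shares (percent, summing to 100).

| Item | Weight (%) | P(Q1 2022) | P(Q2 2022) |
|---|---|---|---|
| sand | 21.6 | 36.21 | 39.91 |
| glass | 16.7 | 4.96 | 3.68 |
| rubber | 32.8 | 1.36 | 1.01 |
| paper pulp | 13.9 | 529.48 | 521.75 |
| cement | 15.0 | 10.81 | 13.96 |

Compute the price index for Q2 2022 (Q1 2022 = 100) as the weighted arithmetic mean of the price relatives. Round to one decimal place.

93.6

sand: 21.6 × (39.91/36.21) = 21.6 × 1.102182 = 23.8071
glass: 16.7 × (3.68/4.96) = 16.7 × 0.741935 = 12.3903
rubber: 32.8 × (1.01/1.36) = 32.8 × 0.742647 = 24.3588
paper pulp: 13.9 × (521.75/529.48) = 13.9 × 0.985401 = 13.6971
cement: 15.0 × (13.96/10.81) = 15.0 × 1.291397 = 19.3710
Index = Σ wᵢ·(p₁ᵢ/p₀ᵢ) = 23.8071 + 12.3903 + 24.3588 + 13.6971 + 19.3710 = 93.6243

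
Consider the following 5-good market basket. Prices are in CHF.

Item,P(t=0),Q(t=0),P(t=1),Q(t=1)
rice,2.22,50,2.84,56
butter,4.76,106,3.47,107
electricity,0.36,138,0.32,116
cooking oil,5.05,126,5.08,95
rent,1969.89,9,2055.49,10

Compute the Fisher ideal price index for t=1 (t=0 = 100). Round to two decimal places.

Laspeyres component (base-period weights):
ΣP(t=1)Q(t=0) = 2.84×50 + 3.47×106 + 0.32×138 + 5.08×126 + 2055.49×9 = 142 + 367.82 + 44.16 + 640.08 + 18499.41 = 19693.47
ΣP(t=0)Q(t=0) = 2.22×50 + 4.76×106 + 0.36×138 + 5.05×126 + 1969.89×9 = 111 + 504.56 + 49.68 + 636.3 + 17729.01 = 19030.55
L = 19693.47 / 19030.55 × 100 = 103.4835
Paasche component (current-period weights):
ΣP(t=1)Q(t=1) = 2.84×56 + 3.47×107 + 0.32×116 + 5.08×95 + 2055.49×10 = 159.04 + 371.29 + 37.12 + 482.6 + 20554.9 = 21604.95
ΣP(t=0)Q(t=1) = 2.22×56 + 4.76×107 + 0.36×116 + 5.05×95 + 1969.89×10 = 124.32 + 509.32 + 41.76 + 479.75 + 19698.9 = 20854.05
P = 21604.95 / 20854.05 × 100 = 103.6007
Fisher = √(L × P) = √(103.4835 × 103.6007) = 103.5421

103.54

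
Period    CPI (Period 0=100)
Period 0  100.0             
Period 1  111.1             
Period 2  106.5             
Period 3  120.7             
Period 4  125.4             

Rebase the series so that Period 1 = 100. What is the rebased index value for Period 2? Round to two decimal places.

Rebased(Period 2) = 106.5 / 111.1 × 100 = 95.8596

95.86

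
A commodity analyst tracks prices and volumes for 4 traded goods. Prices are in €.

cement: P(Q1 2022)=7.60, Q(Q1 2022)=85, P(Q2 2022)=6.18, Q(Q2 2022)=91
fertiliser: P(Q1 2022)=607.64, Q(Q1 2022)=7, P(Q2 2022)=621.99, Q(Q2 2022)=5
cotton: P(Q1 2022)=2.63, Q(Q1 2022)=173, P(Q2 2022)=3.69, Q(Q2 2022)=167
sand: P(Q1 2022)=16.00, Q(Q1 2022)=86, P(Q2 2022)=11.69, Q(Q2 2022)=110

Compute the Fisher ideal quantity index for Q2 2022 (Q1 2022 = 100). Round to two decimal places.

86.77

Laspeyres component (base-period weights):
ΣP(Q1 2022)Q(Q2 2022) = 7.60×91 + 607.64×5 + 2.63×167 + 16.00×110 = 691.6 + 3038.2 + 439.21 + 1760 = 5929.01
ΣP(Q1 2022)Q(Q1 2022) = 7.60×85 + 607.64×7 + 2.63×173 + 16.00×86 = 646 + 4253.48 + 454.99 + 1376 = 6730.47
L = 5929.01 / 6730.47 × 100 = 88.0921
Paasche component (current-period weights):
ΣP(Q2 2022)Q(Q2 2022) = 6.18×91 + 621.99×5 + 3.69×167 + 11.69×110 = 562.38 + 3109.95 + 616.23 + 1285.9 = 5574.46
ΣP(Q2 2022)Q(Q1 2022) = 6.18×85 + 621.99×7 + 3.69×173 + 11.69×86 = 525.3 + 4353.93 + 638.37 + 1005.34 = 6522.94
P = 5574.46 / 6522.94 × 100 = 85.4593
Fisher = √(L × P) = √(88.0921 × 85.4593) = 86.7657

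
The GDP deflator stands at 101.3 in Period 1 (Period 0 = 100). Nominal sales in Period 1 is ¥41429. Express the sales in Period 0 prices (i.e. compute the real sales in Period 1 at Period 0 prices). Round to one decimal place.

40897.3

Real = Nominal ÷ (Index/100) = 41429 ÷ (101.3/100)
     = 41429 ÷ 1.013 = 40897.3346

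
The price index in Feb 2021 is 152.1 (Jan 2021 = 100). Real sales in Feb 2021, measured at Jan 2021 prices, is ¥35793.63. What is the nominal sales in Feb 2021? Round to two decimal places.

54442.11

Nominal = Real × (Index/100) = 35793.63 × (152.1/100)
        = 35793.63 × 1.521 = 54442.1112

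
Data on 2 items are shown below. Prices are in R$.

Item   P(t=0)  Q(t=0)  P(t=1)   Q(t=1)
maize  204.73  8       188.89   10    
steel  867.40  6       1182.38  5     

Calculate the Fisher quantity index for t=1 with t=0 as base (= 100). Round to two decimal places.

91.97

Laspeyres component (base-period weights):
ΣP(t=0)Q(t=1) = 204.73×10 + 867.40×5 = 2047.3 + 4337 = 6384.3
ΣP(t=0)Q(t=0) = 204.73×8 + 867.40×6 = 1637.84 + 5204.4 = 6842.24
L = 6384.3 / 6842.24 × 100 = 93.3072
Paasche component (current-period weights):
ΣP(t=1)Q(t=1) = 188.89×10 + 1182.38×5 = 1888.9 + 5911.9 = 7800.8
ΣP(t=1)Q(t=0) = 188.89×8 + 1182.38×6 = 1511.12 + 7094.28 = 8605.4
P = 7800.8 / 8605.4 × 100 = 90.6501
Fisher = √(L × P) = √(93.3072 × 90.6501) = 91.9690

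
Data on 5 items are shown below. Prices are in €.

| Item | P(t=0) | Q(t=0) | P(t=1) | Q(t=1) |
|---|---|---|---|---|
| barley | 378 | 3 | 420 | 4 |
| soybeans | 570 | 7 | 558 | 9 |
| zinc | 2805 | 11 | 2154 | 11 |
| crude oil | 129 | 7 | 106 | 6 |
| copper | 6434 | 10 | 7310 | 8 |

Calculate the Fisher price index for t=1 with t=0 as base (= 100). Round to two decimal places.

100.60

Laspeyres component (base-period weights):
ΣP(t=1)Q(t=0) = 420×3 + 558×7 + 2154×11 + 106×7 + 7310×10 = 1260 + 3906 + 23694 + 742 + 73100 = 102702
ΣP(t=0)Q(t=0) = 378×3 + 570×7 + 2805×11 + 129×7 + 6434×10 = 1134 + 3990 + 30855 + 903 + 64340 = 101222
L = 102702 / 101222 × 100 = 101.4621
Paasche component (current-period weights):
ΣP(t=1)Q(t=1) = 420×4 + 558×9 + 2154×11 + 106×6 + 7310×8 = 1680 + 5022 + 23694 + 636 + 58480 = 89512
ΣP(t=0)Q(t=1) = 378×4 + 570×9 + 2805×11 + 129×6 + 6434×8 = 1512 + 5130 + 30855 + 774 + 51472 = 89743
P = 89512 / 89743 × 100 = 99.7426
Fisher = √(L × P) = √(101.4621 × 99.7426) = 100.5987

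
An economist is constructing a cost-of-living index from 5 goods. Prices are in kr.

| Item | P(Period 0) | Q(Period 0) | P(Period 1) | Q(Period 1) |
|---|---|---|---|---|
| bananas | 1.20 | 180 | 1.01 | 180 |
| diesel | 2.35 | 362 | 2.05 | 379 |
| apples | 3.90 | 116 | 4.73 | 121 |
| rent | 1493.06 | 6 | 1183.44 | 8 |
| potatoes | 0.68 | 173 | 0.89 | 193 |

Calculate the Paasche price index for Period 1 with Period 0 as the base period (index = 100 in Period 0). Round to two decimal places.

81.81

Paasche price index uses current-period quantities as weights.
ΣP(Period 1)·Q(Period 1) = 1.01×180 + 2.05×379 + 4.73×121 + 1183.44×8 + 0.89×193 = 181.8 + 776.95 + 572.33 + 9467.52 + 171.77 = 11170.37
ΣP(Period 0)·Q(Period 1) = 1.20×180 + 2.35×379 + 3.90×121 + 1493.06×8 + 0.68×193 = 216 + 890.65 + 471.9 + 11944.48 + 131.24 = 13654.27
Index = 11170.37 / 13654.27 × 100 = 81.8086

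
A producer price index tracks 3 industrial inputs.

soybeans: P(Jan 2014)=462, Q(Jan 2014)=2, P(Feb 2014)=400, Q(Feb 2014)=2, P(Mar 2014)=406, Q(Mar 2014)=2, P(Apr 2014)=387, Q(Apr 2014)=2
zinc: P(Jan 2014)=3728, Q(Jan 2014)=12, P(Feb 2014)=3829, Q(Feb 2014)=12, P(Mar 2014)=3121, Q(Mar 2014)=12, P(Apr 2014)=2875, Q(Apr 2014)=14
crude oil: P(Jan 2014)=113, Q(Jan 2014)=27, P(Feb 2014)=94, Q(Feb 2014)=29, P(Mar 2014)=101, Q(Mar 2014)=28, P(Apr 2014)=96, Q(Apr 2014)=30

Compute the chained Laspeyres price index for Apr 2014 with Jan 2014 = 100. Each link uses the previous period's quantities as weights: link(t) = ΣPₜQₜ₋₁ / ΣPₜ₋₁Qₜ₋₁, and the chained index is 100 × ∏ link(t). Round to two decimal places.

77.83

Link Jan 2014→Feb 2014:
ΣP(Feb 2014)Q(Jan 2014) = 400×2 + 3829×12 + 94×27 = 800 + 45948 + 2538 = 49286
ΣP(Jan 2014)Q(Jan 2014) = 462×2 + 3728×12 + 113×27 = 924 + 44736 + 3051 = 48711
link = 49286/48711 = 1.011804
Link Feb 2014→Mar 2014:
ΣP(Mar 2014)Q(Feb 2014) = 406×2 + 3121×12 + 101×29 = 812 + 37452 + 2929 = 41193
ΣP(Feb 2014)Q(Feb 2014) = 400×2 + 3829×12 + 94×29 = 800 + 45948 + 2726 = 49474
link = 41193/49474 = 0.832619
Link Mar 2014→Apr 2014:
ΣP(Apr 2014)Q(Mar 2014) = 387×2 + 2875×12 + 96×28 = 774 + 34500 + 2688 = 37962
ΣP(Mar 2014)Q(Mar 2014) = 406×2 + 3121×12 + 101×28 = 812 + 37452 + 2828 = 41092
link = 37962/41092 = 0.923829
Chained index = 100 × 1.011804 × 0.832619 × 0.923829 = 77.8278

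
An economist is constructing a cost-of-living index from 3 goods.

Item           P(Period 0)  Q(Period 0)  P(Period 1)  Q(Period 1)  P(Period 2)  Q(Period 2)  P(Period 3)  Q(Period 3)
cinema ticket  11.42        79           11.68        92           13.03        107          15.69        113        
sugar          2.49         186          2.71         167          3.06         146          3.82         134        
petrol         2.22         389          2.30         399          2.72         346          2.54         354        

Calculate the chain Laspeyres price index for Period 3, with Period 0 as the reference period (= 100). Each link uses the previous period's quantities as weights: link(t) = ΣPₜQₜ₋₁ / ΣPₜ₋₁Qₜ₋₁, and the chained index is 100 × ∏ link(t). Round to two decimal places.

Link Period 0→Period 1:
ΣP(Period 1)Q(Period 0) = 11.68×79 + 2.71×186 + 2.30×389 = 922.72 + 504.06 + 894.7 = 2321.48
ΣP(Period 0)Q(Period 0) = 11.42×79 + 2.49×186 + 2.22×389 = 902.18 + 463.14 + 863.58 = 2228.9
link = 2321.48/2228.9 = 1.041536
Link Period 1→Period 2:
ΣP(Period 2)Q(Period 1) = 13.03×92 + 3.06×167 + 2.72×399 = 1198.76 + 511.02 + 1085.28 = 2795.06
ΣP(Period 1)Q(Period 1) = 11.68×92 + 2.71×167 + 2.30×399 = 1074.56 + 452.57 + 917.7 = 2444.83
link = 2795.06/2444.83 = 1.143253
Link Period 2→Period 3:
ΣP(Period 3)Q(Period 2) = 15.69×107 + 3.82×146 + 2.54×346 = 1678.83 + 557.72 + 878.84 = 3115.39
ΣP(Period 2)Q(Period 2) = 13.03×107 + 3.06×146 + 2.72×346 = 1394.21 + 446.76 + 941.12 = 2782.09
link = 3115.39/2782.09 = 1.119802
Chained index = 100 × 1.041536 × 1.143253 × 1.119802 = 133.3393

133.34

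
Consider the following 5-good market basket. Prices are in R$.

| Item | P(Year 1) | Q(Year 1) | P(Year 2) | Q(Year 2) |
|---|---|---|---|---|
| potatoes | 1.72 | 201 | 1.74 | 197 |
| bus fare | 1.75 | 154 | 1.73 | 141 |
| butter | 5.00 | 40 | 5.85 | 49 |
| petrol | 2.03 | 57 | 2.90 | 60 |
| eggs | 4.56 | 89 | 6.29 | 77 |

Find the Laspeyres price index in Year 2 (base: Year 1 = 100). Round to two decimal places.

117.84

Laspeyres price index uses base-period quantities as weights.
ΣP(Year 2)·Q(Year 1) = 1.74×201 + 1.73×154 + 5.85×40 + 2.90×57 + 6.29×89 = 349.74 + 266.42 + 234 + 165.3 + 559.81 = 1575.27
ΣP(Year 1)·Q(Year 1) = 1.72×201 + 1.75×154 + 5.00×40 + 2.03×57 + 4.56×89 = 345.72 + 269.5 + 200 + 115.71 + 405.84 = 1336.77
Index = 1575.27 / 1336.77 × 100 = 117.8415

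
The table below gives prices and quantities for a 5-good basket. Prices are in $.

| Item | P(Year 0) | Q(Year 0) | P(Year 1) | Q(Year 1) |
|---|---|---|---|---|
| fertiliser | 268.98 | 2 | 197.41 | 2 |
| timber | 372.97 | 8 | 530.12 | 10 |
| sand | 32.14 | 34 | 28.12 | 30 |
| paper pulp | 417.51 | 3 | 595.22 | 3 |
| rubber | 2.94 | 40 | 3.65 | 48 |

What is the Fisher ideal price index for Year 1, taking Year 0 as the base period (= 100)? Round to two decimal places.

127.00

Laspeyres component (base-period weights):
ΣP(Year 1)Q(Year 0) = 197.41×2 + 530.12×8 + 28.12×34 + 595.22×3 + 3.65×40 = 394.82 + 4240.96 + 956.08 + 1785.66 + 146 = 7523.52
ΣP(Year 0)Q(Year 0) = 268.98×2 + 372.97×8 + 32.14×34 + 417.51×3 + 2.94×40 = 537.96 + 2983.76 + 1092.76 + 1252.53 + 117.6 = 5984.61
L = 7523.52 / 5984.61 × 100 = 125.7145
Paasche component (current-period weights):
ΣP(Year 1)Q(Year 1) = 197.41×2 + 530.12×10 + 28.12×30 + 595.22×3 + 3.65×48 = 394.82 + 5301.2 + 843.6 + 1785.66 + 175.2 = 8500.48
ΣP(Year 0)Q(Year 1) = 268.98×2 + 372.97×10 + 32.14×30 + 417.51×3 + 2.94×48 = 537.96 + 3729.7 + 964.2 + 1252.53 + 141.12 = 6625.51
P = 8500.48 / 6625.51 × 100 = 128.2993
Fisher = √(L × P) = √(125.7145 × 128.2993) = 127.0003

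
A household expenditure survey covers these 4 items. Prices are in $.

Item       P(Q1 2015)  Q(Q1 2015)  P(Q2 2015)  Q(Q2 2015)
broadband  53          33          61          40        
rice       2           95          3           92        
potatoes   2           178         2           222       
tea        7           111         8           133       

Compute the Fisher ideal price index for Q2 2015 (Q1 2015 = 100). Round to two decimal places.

Laspeyres component (base-period weights):
ΣP(Q2 2015)Q(Q1 2015) = 61×33 + 3×95 + 2×178 + 8×111 = 2013 + 285 + 356 + 888 = 3542
ΣP(Q1 2015)Q(Q1 2015) = 53×33 + 2×95 + 2×178 + 7×111 = 1749 + 190 + 356 + 777 = 3072
L = 3542 / 3072 × 100 = 115.2995
Paasche component (current-period weights):
ΣP(Q2 2015)Q(Q2 2015) = 61×40 + 3×92 + 2×222 + 8×133 = 2440 + 276 + 444 + 1064 = 4224
ΣP(Q1 2015)Q(Q2 2015) = 53×40 + 2×92 + 2×222 + 7×133 = 2120 + 184 + 444 + 931 = 3679
P = 4224 / 3679 × 100 = 114.8138
Fisher = √(L × P) = √(115.2995 × 114.8138) = 115.0564

115.06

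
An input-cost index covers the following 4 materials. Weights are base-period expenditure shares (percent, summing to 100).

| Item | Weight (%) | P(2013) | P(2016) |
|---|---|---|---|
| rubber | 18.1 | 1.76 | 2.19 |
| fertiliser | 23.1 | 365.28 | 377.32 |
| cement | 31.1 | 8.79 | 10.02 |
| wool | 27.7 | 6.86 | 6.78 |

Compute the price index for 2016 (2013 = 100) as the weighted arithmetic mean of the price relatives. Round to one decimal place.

rubber: 18.1 × (2.19/1.76) = 18.1 × 1.244318 = 22.5222
fertiliser: 23.1 × (377.32/365.28) = 23.1 × 1.032961 = 23.8614
cement: 31.1 × (10.02/8.79) = 31.1 × 1.139932 = 35.4519
wool: 27.7 × (6.78/6.86) = 27.7 × 0.988338 = 27.3770
Index = Σ wᵢ·(p₁ᵢ/p₀ᵢ) = 22.5222 + 23.8614 + 35.4519 + 27.3770 = 109.2124

109.2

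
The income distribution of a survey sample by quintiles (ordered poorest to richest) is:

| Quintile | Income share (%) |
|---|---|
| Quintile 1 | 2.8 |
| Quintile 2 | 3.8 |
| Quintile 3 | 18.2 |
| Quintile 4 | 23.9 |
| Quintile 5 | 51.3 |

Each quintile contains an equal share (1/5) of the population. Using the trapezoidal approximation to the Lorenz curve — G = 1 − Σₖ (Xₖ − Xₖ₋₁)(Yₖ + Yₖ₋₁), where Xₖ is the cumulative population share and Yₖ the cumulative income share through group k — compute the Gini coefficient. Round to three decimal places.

Cumulative income shares Yₖ: 0.0280, 0.0660, 0.2480, 0.4870, 1.0000
Σ (Xₖ−Xₖ₋₁)(Yₖ+Yₖ₋₁) = (1/5)(0.0280+0.0000) + (1/5)(0.0660+0.0280) + (1/5)(0.2480+0.0660) + (1/5)(0.4870+0.2480) + (1/5)(1.0000+0.4870)
  = 0.0056 + 0.0188 + 0.0628 + 0.1470 + 0.2974 = 0.5316
G = 1 − 0.5316 = 0.4684

0.468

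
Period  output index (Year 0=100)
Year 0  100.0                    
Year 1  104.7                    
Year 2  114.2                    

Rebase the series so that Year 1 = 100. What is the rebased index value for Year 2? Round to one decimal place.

Rebased(Year 2) = 114.2 / 104.7 × 100 = 109.0735

109.1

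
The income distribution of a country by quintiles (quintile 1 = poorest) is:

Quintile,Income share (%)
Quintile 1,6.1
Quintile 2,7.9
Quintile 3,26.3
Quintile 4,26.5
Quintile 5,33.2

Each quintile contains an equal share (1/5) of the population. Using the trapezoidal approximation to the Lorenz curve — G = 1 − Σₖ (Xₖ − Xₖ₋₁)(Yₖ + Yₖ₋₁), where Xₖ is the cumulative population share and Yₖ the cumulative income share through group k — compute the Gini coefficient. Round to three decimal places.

Cumulative income shares Yₖ: 0.0610, 0.1400, 0.4030, 0.6680, 1.0000
Σ (Xₖ−Xₖ₋₁)(Yₖ+Yₖ₋₁) = (1/5)(0.0610+0.0000) + (1/5)(0.1400+0.0610) + (1/5)(0.4030+0.1400) + (1/5)(0.6680+0.4030) + (1/5)(1.0000+0.6680)
  = 0.0122 + 0.0402 + 0.1086 + 0.2142 + 0.3336 = 0.7088
G = 1 − 0.7088 = 0.2912

0.291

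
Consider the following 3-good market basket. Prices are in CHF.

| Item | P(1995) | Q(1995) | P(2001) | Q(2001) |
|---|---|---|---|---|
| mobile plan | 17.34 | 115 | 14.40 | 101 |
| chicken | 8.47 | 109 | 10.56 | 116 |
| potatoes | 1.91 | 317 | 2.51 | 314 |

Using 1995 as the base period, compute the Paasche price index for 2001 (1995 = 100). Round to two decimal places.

104.02

Paasche price index uses current-period quantities as weights.
ΣP(2001)·Q(2001) = 14.40×101 + 10.56×116 + 2.51×314 = 1454.4 + 1224.96 + 788.14 = 3467.5
ΣP(1995)·Q(2001) = 17.34×101 + 8.47×116 + 1.91×314 = 1751.34 + 982.52 + 599.74 = 3333.6
Index = 3467.5 / 3333.6 × 100 = 104.0167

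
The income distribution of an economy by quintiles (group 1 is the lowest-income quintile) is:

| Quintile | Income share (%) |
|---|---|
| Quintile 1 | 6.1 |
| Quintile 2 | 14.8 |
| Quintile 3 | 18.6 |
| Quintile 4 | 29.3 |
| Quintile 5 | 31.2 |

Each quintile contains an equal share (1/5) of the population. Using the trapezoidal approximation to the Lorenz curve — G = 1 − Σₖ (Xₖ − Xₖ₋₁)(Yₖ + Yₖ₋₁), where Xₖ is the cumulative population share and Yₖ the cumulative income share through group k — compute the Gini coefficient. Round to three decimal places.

0.259

Cumulative income shares Yₖ: 0.0610, 0.2090, 0.3950, 0.6880, 1.0000
Σ (Xₖ−Xₖ₋₁)(Yₖ+Yₖ₋₁) = (1/5)(0.0610+0.0000) + (1/5)(0.2090+0.0610) + (1/5)(0.3950+0.2090) + (1/5)(0.6880+0.3950) + (1/5)(1.0000+0.6880)
  = 0.0122 + 0.0540 + 0.1208 + 0.2166 + 0.3376 = 0.7412
G = 1 − 0.7412 = 0.2588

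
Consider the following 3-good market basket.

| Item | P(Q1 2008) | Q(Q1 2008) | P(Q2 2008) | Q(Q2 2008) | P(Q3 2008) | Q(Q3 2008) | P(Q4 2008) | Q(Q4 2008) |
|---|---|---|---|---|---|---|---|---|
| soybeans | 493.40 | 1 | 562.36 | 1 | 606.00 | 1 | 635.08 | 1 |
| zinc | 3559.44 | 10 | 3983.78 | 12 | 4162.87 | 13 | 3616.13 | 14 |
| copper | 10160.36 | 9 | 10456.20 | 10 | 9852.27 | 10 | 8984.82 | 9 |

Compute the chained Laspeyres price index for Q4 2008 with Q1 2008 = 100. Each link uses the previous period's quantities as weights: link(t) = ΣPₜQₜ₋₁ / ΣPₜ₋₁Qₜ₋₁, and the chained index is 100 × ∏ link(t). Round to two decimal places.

92.25

Link Q1 2008→Q2 2008:
ΣP(Q2 2008)Q(Q1 2008) = 562.36×1 + 3983.78×10 + 10456.20×9 = 562.36 + 39837.8 + 94105.8 = 134505.96
ΣP(Q1 2008)Q(Q1 2008) = 493.40×1 + 3559.44×10 + 10160.36×9 = 493.4 + 35594.4 + 91443.24 = 127531.04
link = 134505.96/127531.04 = 1.054692
Link Q2 2008→Q3 2008:
ΣP(Q3 2008)Q(Q2 2008) = 606.00×1 + 4162.87×12 + 9852.27×10 = 606 + 49954.44 + 98522.7 = 149083.14
ΣP(Q2 2008)Q(Q2 2008) = 562.36×1 + 3983.78×12 + 10456.20×10 = 562.36 + 47805.36 + 104562 = 152929.72
link = 149083.14/152929.72 = 0.974847
Link Q3 2008→Q4 2008:
ΣP(Q4 2008)Q(Q3 2008) = 635.08×1 + 3616.13×13 + 8984.82×10 = 635.08 + 47009.69 + 89848.2 = 137492.97
ΣP(Q3 2008)Q(Q3 2008) = 606.00×1 + 4162.87×13 + 9852.27×10 = 606 + 54117.31 + 98522.7 = 153246.01
link = 137492.97/153246.01 = 0.897204
Chained index = 100 × 1.054692 × 0.974847 × 0.897204 = 92.2473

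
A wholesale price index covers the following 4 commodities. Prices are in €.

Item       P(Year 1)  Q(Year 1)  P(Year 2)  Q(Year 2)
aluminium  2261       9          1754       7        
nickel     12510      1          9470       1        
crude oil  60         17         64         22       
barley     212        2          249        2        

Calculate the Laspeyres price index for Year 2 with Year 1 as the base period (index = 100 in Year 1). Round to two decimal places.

Laspeyres price index uses base-period quantities as weights.
ΣP(Year 2)·Q(Year 1) = 1754×9 + 9470×1 + 64×17 + 249×2 = 15786 + 9470 + 1088 + 498 = 26842
ΣP(Year 1)·Q(Year 1) = 2261×9 + 12510×1 + 60×17 + 212×2 = 20349 + 12510 + 1020 + 424 = 34303
Index = 26842 / 34303 × 100 = 78.2497

78.25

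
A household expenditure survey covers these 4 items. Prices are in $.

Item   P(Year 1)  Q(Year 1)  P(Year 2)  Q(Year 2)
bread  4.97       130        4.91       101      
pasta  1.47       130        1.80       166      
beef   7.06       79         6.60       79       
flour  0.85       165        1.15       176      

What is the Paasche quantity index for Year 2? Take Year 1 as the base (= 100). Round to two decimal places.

Paasche quantity index uses current-period prices as weights.
ΣP(Year 2)·Q(Year 2) = 4.91×101 + 1.80×166 + 6.60×79 + 1.15×176 = 495.91 + 298.8 + 521.4 + 202.4 = 1518.51
ΣP(Year 2)·Q(Year 1) = 4.91×130 + 1.80×130 + 6.60×79 + 1.15×165 = 638.3 + 234 + 521.4 + 189.75 = 1583.45
Index = 1518.51 / 1583.45 × 100 = 95.8988

95.90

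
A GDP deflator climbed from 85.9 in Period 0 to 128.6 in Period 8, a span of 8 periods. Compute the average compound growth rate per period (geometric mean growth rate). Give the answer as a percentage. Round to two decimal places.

Growth factor = (128.6/85.9)^(1/8) = (1.497090)^(1/8) = 1.051734
Growth rate = 1.051734 − 1 = 0.051734 = 5.1734%

5.17%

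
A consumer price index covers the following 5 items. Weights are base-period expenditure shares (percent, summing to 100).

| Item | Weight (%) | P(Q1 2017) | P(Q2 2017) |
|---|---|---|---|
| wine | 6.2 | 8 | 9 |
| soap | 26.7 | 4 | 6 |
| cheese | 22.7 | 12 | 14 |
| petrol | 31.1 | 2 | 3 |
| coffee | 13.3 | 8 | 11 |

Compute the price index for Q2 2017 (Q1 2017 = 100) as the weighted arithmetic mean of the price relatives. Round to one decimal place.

138.4

wine: 6.2 × (9/8) = 6.2 × 1.125000 = 6.9750
soap: 26.7 × (6/4) = 26.7 × 1.500000 = 40.0500
cheese: 22.7 × (14/12) = 22.7 × 1.166667 = 26.4833
petrol: 31.1 × (3/2) = 31.1 × 1.500000 = 46.6500
coffee: 13.3 × (11/8) = 13.3 × 1.375000 = 18.2875
Index = Σ wᵢ·(p₁ᵢ/p₀ᵢ) = 6.9750 + 40.0500 + 26.4833 + 46.6500 + 18.2875 = 138.4458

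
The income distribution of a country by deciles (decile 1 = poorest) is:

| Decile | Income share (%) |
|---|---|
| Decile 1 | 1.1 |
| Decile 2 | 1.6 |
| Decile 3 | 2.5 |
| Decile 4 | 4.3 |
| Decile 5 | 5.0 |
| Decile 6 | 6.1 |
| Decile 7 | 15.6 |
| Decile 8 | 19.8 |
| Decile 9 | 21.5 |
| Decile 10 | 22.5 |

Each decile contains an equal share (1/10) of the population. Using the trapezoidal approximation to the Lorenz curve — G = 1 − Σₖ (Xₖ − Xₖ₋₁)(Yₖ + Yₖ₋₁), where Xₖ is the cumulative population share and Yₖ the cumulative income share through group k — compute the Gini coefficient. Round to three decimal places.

Cumulative income shares Yₖ: 0.0110, 0.0270, 0.0520, 0.0950, 0.1450, 0.2060, 0.3620, 0.5600, 0.7750, 1.0000
Σ (Xₖ−Xₖ₋₁)(Yₖ+Yₖ₋₁) = (1/10)(0.0110+0.0000) + (1/10)(0.0270+0.0110) + (1/10)(0.0520+0.0270) + (1/10)(0.0950+0.0520) + (1/10)(0.1450+0.0950) + (1/10)(0.2060+0.1450) + (1/10)(0.3620+0.2060) + (1/10)(0.5600+0.3620) + (1/10)(0.7750+0.5600) + (1/10)(1.0000+0.7750)
  = 0.0011 + 0.0038 + 0.0079 + 0.0147 + 0.0240 + 0.0351 + 0.0568 + 0.0922 + 0.1335 + 0.1775 = 0.5466
G = 1 − 0.5466 = 0.4534

0.453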